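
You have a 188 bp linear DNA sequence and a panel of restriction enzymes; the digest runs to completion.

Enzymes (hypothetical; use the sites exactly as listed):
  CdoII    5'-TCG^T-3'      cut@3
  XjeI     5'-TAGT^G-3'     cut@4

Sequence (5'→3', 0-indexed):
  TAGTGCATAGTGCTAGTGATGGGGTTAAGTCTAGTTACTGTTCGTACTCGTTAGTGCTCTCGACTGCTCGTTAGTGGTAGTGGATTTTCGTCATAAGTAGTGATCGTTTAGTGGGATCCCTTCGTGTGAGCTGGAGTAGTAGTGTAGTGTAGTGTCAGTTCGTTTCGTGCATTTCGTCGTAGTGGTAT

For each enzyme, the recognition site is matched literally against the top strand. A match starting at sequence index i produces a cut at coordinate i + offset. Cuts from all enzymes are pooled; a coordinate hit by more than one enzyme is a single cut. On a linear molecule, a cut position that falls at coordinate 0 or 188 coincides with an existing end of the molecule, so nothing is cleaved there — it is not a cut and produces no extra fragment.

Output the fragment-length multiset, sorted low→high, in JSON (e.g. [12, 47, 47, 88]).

[3,4,4,5,5,5,5,5,5,5,6,6,6,6,7,9,9,9,11,12,15,19,27]

Per-enzyme occurrences:
  CdoII (TCGT, off=3): starts [41, 47, 67, 87, 103, 121, 159, 164, 173, 176] → cuts [44, 50, 70, 90, 106, 124, 162, 167, 176, 179]
  XjeI (TAGTG, off=4): starts [0, 7, 13, 51, 71, 77, 97, 108, 139, 144, 149, 179] → cuts [4, 11, 17, 55, 75, 81, 101, 112, 143, 148, 153, 183]

Pooled cuts: [4, 11, 17, 44, 50, 55, 70, 75, 81, 90, 101, 106, 112, 124, 143, 148, 153, 162, 167, 176, 179, 183]

Fragments:
  [0,4): 4 bp
  [4,11): 7 bp
  [11,17): 6 bp
  [17,44): 27 bp
  [44,50): 6 bp
  [50,55): 5 bp
  [55,70): 15 bp
  [70,75): 5 bp
  [75,81): 6 bp
  [81,90): 9 bp
  [90,101): 11 bp
  [101,106): 5 bp
  [106,112): 6 bp
  [112,124): 12 bp
  [124,143): 19 bp
  [143,148): 5 bp
  [148,153): 5 bp
  [153,162): 9 bp
  [162,167): 5 bp
  [167,176): 9 bp
  [176,179): 3 bp
  [179,183): 4 bp
  [183,188): 5 bp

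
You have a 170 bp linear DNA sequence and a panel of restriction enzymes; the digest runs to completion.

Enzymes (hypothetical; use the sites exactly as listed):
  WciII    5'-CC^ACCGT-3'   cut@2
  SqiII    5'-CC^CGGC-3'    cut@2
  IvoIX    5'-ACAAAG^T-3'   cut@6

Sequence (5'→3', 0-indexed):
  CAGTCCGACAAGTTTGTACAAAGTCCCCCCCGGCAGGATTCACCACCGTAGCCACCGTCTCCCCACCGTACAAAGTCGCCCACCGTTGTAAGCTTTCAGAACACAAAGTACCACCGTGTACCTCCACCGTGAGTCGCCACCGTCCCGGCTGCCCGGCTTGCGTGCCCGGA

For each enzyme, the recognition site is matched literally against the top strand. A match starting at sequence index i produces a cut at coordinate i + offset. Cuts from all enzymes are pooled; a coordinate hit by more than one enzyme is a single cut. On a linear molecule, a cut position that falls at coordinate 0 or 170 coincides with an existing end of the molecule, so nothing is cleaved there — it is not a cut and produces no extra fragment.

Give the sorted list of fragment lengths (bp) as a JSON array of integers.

Scan for sites:
  WciII CCACCGT/2: at [42, 51, 62, 79, 110, 123, 136] ⇒ [44, 53, 64, 81, 112, 125, 138]
  SqiII CCCGGC/2: at [28, 143, 151] ⇒ [30, 145, 153]
  IvoIX ACAAAGT/6: at [17, 69, 102] ⇒ [23, 75, 108]

Pooled cuts: [23, 30, 44, 53, 64, 75, 81, 108, 112, 125, 138, 145, 153]

Fragments:
  [0,23): 23 bp
  [23,30): 7 bp
  [30,44): 14 bp
  [44,53): 9 bp
  [53,64): 11 bp
  [64,75): 11 bp
  [75,81): 6 bp
  [81,108): 27 bp
  [108,112): 4 bp
  [112,125): 13 bp
  [125,138): 13 bp
  [138,145): 7 bp
  [145,153): 8 bp
  [153,170): 17 bp

[4,6,7,7,8,9,11,11,13,13,14,17,23,27]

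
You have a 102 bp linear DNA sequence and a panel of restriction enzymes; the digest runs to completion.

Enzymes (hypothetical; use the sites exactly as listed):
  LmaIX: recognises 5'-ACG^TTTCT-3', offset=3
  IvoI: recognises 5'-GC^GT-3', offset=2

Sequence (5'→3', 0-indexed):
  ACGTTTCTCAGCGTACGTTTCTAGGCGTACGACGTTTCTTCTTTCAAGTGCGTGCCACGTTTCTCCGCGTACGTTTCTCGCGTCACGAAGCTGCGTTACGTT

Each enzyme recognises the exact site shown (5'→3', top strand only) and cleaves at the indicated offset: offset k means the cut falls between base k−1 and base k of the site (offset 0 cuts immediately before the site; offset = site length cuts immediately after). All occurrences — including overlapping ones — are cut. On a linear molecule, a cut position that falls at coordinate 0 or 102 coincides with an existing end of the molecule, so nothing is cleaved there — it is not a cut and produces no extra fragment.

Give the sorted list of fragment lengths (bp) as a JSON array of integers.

Site scan:
  LmaIX ACGTTTCT/3: at [0, 14, 31, 56, 70] ⇒ [3, 17, 34, 59, 73]
  IvoI GCGT/2: at [10, 24, 49, 66, 79, 92] ⇒ [12, 26, 51, 68, 81, 94]

Pooled cuts: [3, 12, 17, 26, 34, 51, 59, 68, 73, 81, 94]

Fragments:
  [0,3): 3 bp
  [3,12): 9 bp
  [12,17): 5 bp
  [17,26): 9 bp
  [26,34): 8 bp
  [34,51): 17 bp
  [51,59): 8 bp
  [59,68): 9 bp
  [68,73): 5 bp
  [73,81): 8 bp
  [81,94): 13 bp
  [94,102): 8 bp

[3,5,5,8,8,8,8,9,9,9,13,17]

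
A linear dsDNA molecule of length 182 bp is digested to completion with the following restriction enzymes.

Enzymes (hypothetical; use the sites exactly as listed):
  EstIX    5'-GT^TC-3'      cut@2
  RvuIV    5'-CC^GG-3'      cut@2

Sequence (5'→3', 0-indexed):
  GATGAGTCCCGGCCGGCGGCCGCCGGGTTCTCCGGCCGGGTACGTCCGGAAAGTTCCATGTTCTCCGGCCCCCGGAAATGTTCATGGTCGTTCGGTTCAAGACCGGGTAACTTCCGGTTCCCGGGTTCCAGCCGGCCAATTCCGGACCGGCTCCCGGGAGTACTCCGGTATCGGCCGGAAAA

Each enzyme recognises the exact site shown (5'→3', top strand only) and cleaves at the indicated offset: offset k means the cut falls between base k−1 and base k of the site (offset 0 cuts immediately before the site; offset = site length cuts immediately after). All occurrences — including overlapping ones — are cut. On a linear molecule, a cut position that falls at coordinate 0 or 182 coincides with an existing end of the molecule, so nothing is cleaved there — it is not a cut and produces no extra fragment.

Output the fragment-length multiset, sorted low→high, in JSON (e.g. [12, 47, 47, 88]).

[3,4,4,4,4,4,5,5,5,5,6,7,7,7,7,7,8,8,10,10,10,10,10,10,11,11]

Per-enzyme occurrences:
  EstIX (GTTC, off=2): starts [26, 52, 59, 79, 89, 94, 116, 124] → cuts [28, 54, 61, 81, 91, 96, 118, 126]
  RvuIV (CCGG, off=2): starts [8, 12, 22, 31, 35, 45, 64, 71, 102, 113, 120, 131, 141, 146, 153, 164, 174] → cuts [10, 14, 24, 33, 37, 47, 66, 73, 104, 115, 122, 133, 143, 148, 155, 166, 176]

All cut coordinates (distinct, sorted): [10, 14, 24, 28, 33, 37, 47, 54, 61, 66, 73, 81, 91, 96, 104, 115, 118, 122, 126, 133, 143, 148, 155, 166, 176]

Fragment lengths:
  [0,10): 10 bp
  [10,14): 4 bp
  [14,24): 10 bp
  [24,28): 4 bp
  [28,33): 5 bp
  [33,37): 4 bp
  [37,47): 10 bp
  [47,54): 7 bp
  [54,61): 7 bp
  [61,66): 5 bp
  [66,73): 7 bp
  [73,81): 8 bp
  [81,91): 10 bp
  [91,96): 5 bp
  [96,104): 8 bp
  [104,115): 11 bp
  [115,118): 3 bp
  [118,122): 4 bp
  [122,126): 4 bp
  [126,133): 7 bp
  [133,143): 10 bp
  [143,148): 5 bp
  [148,155): 7 bp
  [155,166): 11 bp
  [166,176): 10 bp
  [176,182): 6 bp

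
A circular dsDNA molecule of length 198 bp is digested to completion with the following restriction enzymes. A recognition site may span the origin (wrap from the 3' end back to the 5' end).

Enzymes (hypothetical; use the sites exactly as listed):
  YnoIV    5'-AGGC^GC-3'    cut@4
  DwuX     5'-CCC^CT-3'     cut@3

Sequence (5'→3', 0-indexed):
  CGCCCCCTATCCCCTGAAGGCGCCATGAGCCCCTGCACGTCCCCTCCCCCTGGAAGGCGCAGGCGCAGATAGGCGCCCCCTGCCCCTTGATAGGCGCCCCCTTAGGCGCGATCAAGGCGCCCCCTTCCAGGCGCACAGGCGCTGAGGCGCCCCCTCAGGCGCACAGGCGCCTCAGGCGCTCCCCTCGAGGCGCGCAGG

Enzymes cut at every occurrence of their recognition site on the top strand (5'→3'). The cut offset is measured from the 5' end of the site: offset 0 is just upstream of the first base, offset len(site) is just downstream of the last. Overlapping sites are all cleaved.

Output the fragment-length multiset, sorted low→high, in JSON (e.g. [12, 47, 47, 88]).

[5,5,5,5,5,6,6,6,6,7,7,7,8,8,8,8,8,8,9,9,9,10,10,11,11,11]

Site scan:
  YnoIV (AGGCGC, off=4): starts [17, 54, 60, 70, 91, 103, 114, 128, 136, 144, 156, 164, 173, 187, 195] → cuts [1, 21, 58, 64, 74, 95, 107, 118, 132, 140, 148, 160, 168, 177, 191]
  DwuX (CCCCT, off=3): starts [3, 10, 29, 40, 46, 76, 82, 97, 120, 150, 180] → cuts [6, 13, 32, 43, 49, 79, 85, 100, 123, 153, 183]

Pooled cuts: [1, 6, 13, 21, 32, 43, 49, 58, 64, 74, 79, 85, 95, 100, 107, 118, 123, 132, 140, 148, 153, 160, 168, 177, 183, 191]

Fragment lengths:
  1→6: 5 bp
  6→13: 7 bp
  13→21: 8 bp
  21→32: 11 bp
  32→43: 11 bp
  43→49: 6 bp
  49→58: 9 bp
  58→64: 6 bp
  64→74: 10 bp
  74→79: 5 bp
  79→85: 6 bp
  85→95: 10 bp
  95→100: 5 bp
  100→107: 7 bp
  107→118: 11 bp
  118→123: 5 bp
  123→132: 9 bp
  132→140: 8 bp
  140→148: 8 bp
  148→153: 5 bp
  153→160: 7 bp
  160→168: 8 bp
  168→177: 9 bp
  177→183: 6 bp
  183→191: 8 bp
  191→1 (wrap): 198-191+1 = 8 bp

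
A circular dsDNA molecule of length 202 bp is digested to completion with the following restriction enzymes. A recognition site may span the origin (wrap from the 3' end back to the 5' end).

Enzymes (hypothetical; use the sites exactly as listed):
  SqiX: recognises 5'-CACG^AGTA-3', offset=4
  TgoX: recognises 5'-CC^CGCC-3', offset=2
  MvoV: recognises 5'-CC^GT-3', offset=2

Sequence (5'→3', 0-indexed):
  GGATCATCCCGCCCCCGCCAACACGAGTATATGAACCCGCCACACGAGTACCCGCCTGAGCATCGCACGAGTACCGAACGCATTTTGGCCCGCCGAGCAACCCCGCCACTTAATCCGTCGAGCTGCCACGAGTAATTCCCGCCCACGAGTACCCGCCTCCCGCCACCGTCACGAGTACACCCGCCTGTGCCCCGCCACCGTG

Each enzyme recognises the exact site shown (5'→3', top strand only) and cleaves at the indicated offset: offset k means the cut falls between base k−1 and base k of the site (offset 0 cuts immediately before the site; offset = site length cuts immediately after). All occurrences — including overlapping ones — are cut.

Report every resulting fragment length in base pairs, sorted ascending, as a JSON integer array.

Scan for sites:
  SqiX CACGAGTA/4: at [21, 42, 65, 126, 143, 169] ⇒ [25, 46, 69, 130, 147, 173]
  TgoX CCCGCC/2: at [7, 13, 35, 50, 88, 101, 137, 151, 158, 179, 190] ⇒ [9, 15, 37, 52, 90, 103, 139, 153, 160, 181, 192]
  MvoV CCGT/2: at [114, 165, 197] ⇒ [116, 167, 199]

Pooled cuts: [9, 15, 25, 37, 46, 52, 69, 90, 103, 116, 130, 139, 147, 153, 160, 167, 173, 181, 192, 199]

Fragment lengths:
  9→15: 6 bp
  15→25: 10 bp
  25→37: 12 bp
  37→46: 9 bp
  46→52: 6 bp
  52→69: 17 bp
  69→90: 21 bp
  90→103: 13 bp
  103→116: 13 bp
  116→130: 14 bp
  130→139: 9 bp
  139→147: 8 bp
  147→153: 6 bp
  153→160: 7 bp
  160→167: 7 bp
  167→173: 6 bp
  173→181: 8 bp
  181→192: 11 bp
  192→199: 7 bp
  199→9 (wrap): 202-199+9 = 12 bp

[6,6,6,6,7,7,7,8,8,9,9,10,11,12,12,13,13,14,17,21]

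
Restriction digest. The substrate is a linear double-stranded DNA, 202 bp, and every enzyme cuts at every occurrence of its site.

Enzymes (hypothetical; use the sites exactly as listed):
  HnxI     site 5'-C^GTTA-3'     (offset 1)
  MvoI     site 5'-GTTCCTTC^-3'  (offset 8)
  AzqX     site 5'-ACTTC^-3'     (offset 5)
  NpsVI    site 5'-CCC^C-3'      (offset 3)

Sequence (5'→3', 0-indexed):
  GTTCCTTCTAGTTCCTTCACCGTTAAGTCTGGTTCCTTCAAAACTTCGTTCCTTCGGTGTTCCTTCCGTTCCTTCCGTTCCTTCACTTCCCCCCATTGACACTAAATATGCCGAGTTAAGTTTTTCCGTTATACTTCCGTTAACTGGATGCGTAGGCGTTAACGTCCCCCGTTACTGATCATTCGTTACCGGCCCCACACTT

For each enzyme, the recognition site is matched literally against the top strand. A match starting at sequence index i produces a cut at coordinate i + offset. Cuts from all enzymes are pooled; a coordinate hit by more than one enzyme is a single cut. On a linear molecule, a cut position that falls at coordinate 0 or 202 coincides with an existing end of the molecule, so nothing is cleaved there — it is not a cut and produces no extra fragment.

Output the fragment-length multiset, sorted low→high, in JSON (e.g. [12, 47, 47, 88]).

[1,1,1,1,1,2,3,5,7,8,8,8,9,9,10,10,11,11,11,14,18,19,34]

Site scan:
  HnxI (CGTTA, off=1): starts [20, 126, 137, 156, 169, 183] → cuts [21, 127, 138, 157, 170, 184]
  MvoI (GTTCCTTC, off=8): starts [0, 10, 31, 47, 58, 67, 76] → cuts [8, 18, 39, 55, 66, 75, 84]
  AzqX (ACTTC, off=5): starts [42, 84, 132] → cuts [47, 89, 137]
  NpsVI (CCCC, off=3): starts [88, 89, 90, 165, 166, 192] → cuts [91, 92, 93, 168, 169, 195]

Pooled cuts: [8, 18, 21, 39, 47, 55, 66, 75, 84, 89, 91, 92, 93, 127, 137, 138, 157, 168, 169, 170, 184, 195]

Fragment lengths:
  [0,8): 8 bp
  [8,18): 10 bp
  [18,21): 3 bp
  [21,39): 18 bp
  [39,47): 8 bp
  [47,55): 8 bp
  [55,66): 11 bp
  [66,75): 9 bp
  [75,84): 9 bp
  [84,89): 5 bp
  [89,91): 2 bp
  [91,92): 1 bp
  [92,93): 1 bp
  [93,127): 34 bp
  [127,137): 10 bp
  [137,138): 1 bp
  [138,157): 19 bp
  [157,168): 11 bp
  [168,169): 1 bp
  [169,170): 1 bp
  [170,184): 14 bp
  [184,195): 11 bp
  [195,202): 7 bp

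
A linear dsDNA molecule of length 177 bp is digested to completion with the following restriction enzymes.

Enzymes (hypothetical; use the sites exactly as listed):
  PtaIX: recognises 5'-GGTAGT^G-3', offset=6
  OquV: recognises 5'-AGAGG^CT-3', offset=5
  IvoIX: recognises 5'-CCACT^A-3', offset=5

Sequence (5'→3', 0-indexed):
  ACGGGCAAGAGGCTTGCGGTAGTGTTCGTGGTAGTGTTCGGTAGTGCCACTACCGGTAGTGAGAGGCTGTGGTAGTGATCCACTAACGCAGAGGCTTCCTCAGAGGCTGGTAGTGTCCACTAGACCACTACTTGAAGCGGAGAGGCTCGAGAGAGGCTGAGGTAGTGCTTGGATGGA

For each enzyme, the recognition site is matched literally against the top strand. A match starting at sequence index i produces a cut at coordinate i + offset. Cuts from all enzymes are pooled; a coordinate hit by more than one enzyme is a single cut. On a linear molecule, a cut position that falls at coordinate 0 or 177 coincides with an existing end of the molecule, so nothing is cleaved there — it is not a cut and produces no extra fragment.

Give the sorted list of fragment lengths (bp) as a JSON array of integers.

[6,6,7,8,8,8,9,10,10,10,10,11,11,11,12,12,12,16]

Site scan:
  PtaIX GGTAGTG/6: at [17, 29, 39, 54, 70, 108, 160] ⇒ [23, 35, 45, 60, 76, 114, 166]
  OquV AGAGGCT/5: at [7, 61, 89, 101, 140, 151] ⇒ [12, 66, 94, 106, 145, 156]
  IvoIX CCACTA/5: at [46, 79, 116, 124] ⇒ [51, 84, 121, 129]

All cut coordinates (distinct, sorted): [12, 23, 35, 45, 51, 60, 66, 76, 84, 94, 106, 114, 121, 129, 145, 156, 166]

Fragments:
  [0,12): 12 bp
  [12,23): 11 bp
  [23,35): 12 bp
  [35,45): 10 bp
  [45,51): 6 bp
  [51,60): 9 bp
  [60,66): 6 bp
  [66,76): 10 bp
  [76,84): 8 bp
  [84,94): 10 bp
  [94,106): 12 bp
  [106,114): 8 bp
  [114,121): 7 bp
  [121,129): 8 bp
  [129,145): 16 bp
  [145,156): 11 bp
  [156,166): 10 bp
  [166,177): 11 bp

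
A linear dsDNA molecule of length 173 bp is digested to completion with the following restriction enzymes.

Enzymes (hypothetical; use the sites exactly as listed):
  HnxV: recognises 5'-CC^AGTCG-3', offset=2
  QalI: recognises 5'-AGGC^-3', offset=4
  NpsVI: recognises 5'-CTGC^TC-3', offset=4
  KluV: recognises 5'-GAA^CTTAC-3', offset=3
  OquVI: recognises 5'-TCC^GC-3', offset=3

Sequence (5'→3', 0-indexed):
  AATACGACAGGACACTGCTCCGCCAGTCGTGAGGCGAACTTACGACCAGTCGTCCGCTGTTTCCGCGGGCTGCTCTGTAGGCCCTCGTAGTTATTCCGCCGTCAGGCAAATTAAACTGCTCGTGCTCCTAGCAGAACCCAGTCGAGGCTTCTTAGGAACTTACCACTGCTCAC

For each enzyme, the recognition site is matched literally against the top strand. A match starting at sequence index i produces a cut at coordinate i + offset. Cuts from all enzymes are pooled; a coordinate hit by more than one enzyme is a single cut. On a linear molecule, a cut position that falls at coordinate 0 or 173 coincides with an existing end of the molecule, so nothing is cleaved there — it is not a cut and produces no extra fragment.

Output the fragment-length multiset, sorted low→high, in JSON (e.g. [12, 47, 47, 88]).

Per-enzyme occurrences:
  HnxV CCAGTCG/2: at [22, 45, 137] ⇒ [24, 47, 139]
  QalI AGGC/4: at [31, 78, 103, 144] ⇒ [35, 82, 107, 148]
  NpsVI CTGCTC/4: at [14, 69, 115, 165] ⇒ [18, 73, 119, 169]
  KluV GAACTTAC/3: at [35, 155] ⇒ [38, 158]
  OquVI TCCGC/3: at [18, 52, 61, 94] ⇒ [21, 55, 64, 97]

All cut coordinates (distinct, sorted): [18, 21, 24, 35, 38, 47, 55, 64, 73, 82, 97, 107, 119, 139, 148, 158, 169]

Fragments:
  [0,18): 18 bp
  [18,21): 3 bp
  [21,24): 3 bp
  [24,35): 11 bp
  [35,38): 3 bp
  [38,47): 9 bp
  [47,55): 8 bp
  [55,64): 9 bp
  [64,73): 9 bp
  [73,82): 9 bp
  [82,97): 15 bp
  [97,107): 10 bp
  [107,119): 12 bp
  [119,139): 20 bp
  [139,148): 9 bp
  [148,158): 10 bp
  [158,169): 11 bp
  [169,173): 4 bp

[3,3,3,4,8,9,9,9,9,9,10,10,11,11,12,15,18,20]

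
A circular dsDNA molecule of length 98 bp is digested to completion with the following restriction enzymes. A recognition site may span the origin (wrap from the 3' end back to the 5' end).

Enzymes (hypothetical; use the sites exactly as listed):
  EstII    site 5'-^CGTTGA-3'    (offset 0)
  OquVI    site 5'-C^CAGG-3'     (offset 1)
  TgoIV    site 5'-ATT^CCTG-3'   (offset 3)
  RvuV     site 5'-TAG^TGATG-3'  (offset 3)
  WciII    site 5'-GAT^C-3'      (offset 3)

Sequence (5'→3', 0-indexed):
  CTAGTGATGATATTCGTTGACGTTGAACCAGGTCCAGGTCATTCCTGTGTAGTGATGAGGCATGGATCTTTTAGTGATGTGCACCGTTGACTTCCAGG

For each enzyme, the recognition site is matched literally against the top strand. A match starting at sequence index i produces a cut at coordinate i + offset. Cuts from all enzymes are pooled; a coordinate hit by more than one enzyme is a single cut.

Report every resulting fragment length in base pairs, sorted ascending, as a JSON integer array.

Per-enzyme occurrences:
  EstII (CGTTGA, off=0): starts [14, 20, 84] → cuts [14, 20, 84]
  OquVI (CCAGG, off=1): starts [27, 33, 93] → cuts [28, 34, 94]
  TgoIV (ATTCCTG, off=3): starts [40] → cuts [43]
  RvuV (TAGTGATG, off=3): starts [1, 49, 71] → cuts [4, 52, 74]
  WciII (GATC, off=3): starts [64] → cuts [67]

All cut coordinates (distinct, sorted): [4, 14, 20, 28, 34, 43, 52, 67, 74, 84, 94]

Fragment lengths:
  4→14: 10 bp
  14→20: 6 bp
  20→28: 8 bp
  28→34: 6 bp
  34→43: 9 bp
  43→52: 9 bp
  52→67: 15 bp
  67→74: 7 bp
  74→84: 10 bp
  84→94: 10 bp
  94→4 (wrap): 98-94+4 = 8 bp

[6,6,7,8,8,9,9,10,10,10,15]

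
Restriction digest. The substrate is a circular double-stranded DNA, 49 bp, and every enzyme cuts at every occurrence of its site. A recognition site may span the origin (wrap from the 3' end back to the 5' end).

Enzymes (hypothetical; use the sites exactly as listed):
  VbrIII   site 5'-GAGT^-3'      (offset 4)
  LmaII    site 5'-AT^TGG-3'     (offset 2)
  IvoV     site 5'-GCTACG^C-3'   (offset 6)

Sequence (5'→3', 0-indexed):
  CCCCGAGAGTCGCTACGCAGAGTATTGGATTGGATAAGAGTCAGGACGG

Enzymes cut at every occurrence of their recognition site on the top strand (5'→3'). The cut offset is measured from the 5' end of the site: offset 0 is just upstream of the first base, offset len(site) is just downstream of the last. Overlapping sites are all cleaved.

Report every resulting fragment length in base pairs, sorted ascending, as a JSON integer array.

Scan for sites:
  VbrIII GAGT/4: at [6, 19, 37] ⇒ [10, 23, 41]
  LmaII ATTGG/2: at [23, 28] ⇒ [25, 30]
  IvoV GCTACGC/6: at [11] ⇒ [17]

Pooled cuts: [10, 17, 23, 25, 30, 41]

Fragments:
  10→17: 7 bp
  17→23: 6 bp
  23→25: 2 bp
  25→30: 5 bp
  30→41: 11 bp
  41→10 (wrap): 49-41+10 = 18 bp

[2,5,6,7,11,18]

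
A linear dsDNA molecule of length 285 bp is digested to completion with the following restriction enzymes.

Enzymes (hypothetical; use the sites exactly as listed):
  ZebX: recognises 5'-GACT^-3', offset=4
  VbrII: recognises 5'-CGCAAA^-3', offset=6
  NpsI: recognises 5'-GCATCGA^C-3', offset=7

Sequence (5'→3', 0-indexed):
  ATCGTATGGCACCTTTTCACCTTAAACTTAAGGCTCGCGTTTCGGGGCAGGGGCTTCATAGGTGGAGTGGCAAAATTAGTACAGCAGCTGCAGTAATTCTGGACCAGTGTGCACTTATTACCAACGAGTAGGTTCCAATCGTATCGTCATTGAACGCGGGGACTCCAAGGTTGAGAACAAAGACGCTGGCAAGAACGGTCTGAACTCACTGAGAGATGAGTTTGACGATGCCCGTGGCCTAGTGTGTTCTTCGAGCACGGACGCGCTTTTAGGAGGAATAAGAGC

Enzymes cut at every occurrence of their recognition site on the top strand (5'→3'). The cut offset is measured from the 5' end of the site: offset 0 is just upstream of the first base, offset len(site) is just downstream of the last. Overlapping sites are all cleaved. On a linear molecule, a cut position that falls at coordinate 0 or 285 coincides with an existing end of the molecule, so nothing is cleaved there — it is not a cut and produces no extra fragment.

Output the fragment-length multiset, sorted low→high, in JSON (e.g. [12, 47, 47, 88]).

Scan for sites:
  ZebX (GACT, off=4): starts [160] → cuts [164]
  VbrII (CGCAAA, off=6): no sites
  NpsI (GCATCGAC, off=7): no sites

All cut coordinates (distinct, sorted): [164]

Fragment lengths:
  [0,164): 164 bp
  [164,285): 121 bp

[121,164]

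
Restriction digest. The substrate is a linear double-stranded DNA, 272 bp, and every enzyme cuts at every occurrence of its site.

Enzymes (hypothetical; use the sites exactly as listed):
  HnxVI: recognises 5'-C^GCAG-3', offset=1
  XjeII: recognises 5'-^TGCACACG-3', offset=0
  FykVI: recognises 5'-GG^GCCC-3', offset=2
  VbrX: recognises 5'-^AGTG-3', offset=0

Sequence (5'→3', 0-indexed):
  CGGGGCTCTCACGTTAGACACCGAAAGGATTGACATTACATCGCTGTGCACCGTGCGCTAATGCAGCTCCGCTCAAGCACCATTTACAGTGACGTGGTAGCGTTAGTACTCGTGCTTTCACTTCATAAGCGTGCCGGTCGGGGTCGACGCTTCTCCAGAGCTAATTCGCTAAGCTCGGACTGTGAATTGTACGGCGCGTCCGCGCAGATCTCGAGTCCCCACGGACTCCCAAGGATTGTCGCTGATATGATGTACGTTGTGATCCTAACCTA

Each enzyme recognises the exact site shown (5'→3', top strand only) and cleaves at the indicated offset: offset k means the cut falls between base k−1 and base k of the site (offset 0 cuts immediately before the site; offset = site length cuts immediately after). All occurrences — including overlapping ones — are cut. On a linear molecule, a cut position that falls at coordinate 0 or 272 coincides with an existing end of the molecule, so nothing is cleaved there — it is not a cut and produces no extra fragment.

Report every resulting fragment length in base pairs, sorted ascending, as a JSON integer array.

[69,87,116]

Site scan:
  HnxVI CGCAG/1: at [202] ⇒ [203]
  XjeII (TGCACACG, off=0): no sites
  FykVI (GGGCCC, off=2): no sites
  VbrX AGTG/0: at [87] ⇒ [87]

Pooled cuts: [87, 203]

Fragment lengths:
  [0,87): 87 bp
  [87,203): 116 bp
  [203,272): 69 bp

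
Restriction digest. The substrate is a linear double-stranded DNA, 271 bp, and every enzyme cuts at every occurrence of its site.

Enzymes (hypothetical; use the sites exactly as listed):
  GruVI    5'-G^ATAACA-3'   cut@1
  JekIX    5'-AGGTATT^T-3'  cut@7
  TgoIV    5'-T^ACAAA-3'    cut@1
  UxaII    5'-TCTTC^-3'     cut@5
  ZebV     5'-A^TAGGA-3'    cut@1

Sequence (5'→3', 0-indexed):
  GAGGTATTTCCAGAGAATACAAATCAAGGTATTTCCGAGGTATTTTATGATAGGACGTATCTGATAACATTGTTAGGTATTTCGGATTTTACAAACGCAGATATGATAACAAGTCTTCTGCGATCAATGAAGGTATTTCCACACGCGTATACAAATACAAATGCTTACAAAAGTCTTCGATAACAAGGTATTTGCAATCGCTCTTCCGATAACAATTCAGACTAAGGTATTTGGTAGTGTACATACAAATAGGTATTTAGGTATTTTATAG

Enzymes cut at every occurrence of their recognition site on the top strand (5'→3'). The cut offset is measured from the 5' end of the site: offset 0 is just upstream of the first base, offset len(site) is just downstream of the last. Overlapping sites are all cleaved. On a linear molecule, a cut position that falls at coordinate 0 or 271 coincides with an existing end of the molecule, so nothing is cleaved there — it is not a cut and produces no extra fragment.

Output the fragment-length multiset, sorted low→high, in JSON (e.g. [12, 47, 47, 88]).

Site scan:
  GruVI (GATAACA, off=1): starts [62, 104, 178, 207] → cuts [63, 105, 179, 208]
  JekIX (AGGTATTT, off=7): starts [1, 26, 37, 74, 130, 185, 224, 250, 258] → cuts [8, 33, 44, 81, 137, 192, 231, 257, 265]
  TgoIV (TACAAA, off=1): starts [17, 89, 149, 155, 165, 243] → cuts [18, 90, 150, 156, 166, 244]
  UxaII (TCTTC, off=5): starts [113, 173, 201] → cuts [118, 178, 206]
  ZebV (ATAGGA, off=1): starts [49] → cuts [50]

All cut coordinates (distinct, sorted): [8, 18, 33, 44, 50, 63, 81, 90, 105, 118, 137, 150, 156, 166, 178, 179, 192, 206, 208, 231, 244, 257, 265]

Fragment lengths:
  [0,8): 8 bp
  [8,18): 10 bp
  [18,33): 15 bp
  [33,44): 11 bp
  [44,50): 6 bp
  [50,63): 13 bp
  [63,81): 18 bp
  [81,90): 9 bp
  [90,105): 15 bp
  [105,118): 13 bp
  [118,137): 19 bp
  [137,150): 13 bp
  [150,156): 6 bp
  [156,166): 10 bp
  [166,178): 12 bp
  [178,179): 1 bp
  [179,192): 13 bp
  [192,206): 14 bp
  [206,208): 2 bp
  [208,231): 23 bp
  [231,244): 13 bp
  [244,257): 13 bp
  [257,265): 8 bp
  [265,271): 6 bp

[1,2,6,6,6,8,8,9,10,10,11,12,13,13,13,13,13,13,14,15,15,18,19,23]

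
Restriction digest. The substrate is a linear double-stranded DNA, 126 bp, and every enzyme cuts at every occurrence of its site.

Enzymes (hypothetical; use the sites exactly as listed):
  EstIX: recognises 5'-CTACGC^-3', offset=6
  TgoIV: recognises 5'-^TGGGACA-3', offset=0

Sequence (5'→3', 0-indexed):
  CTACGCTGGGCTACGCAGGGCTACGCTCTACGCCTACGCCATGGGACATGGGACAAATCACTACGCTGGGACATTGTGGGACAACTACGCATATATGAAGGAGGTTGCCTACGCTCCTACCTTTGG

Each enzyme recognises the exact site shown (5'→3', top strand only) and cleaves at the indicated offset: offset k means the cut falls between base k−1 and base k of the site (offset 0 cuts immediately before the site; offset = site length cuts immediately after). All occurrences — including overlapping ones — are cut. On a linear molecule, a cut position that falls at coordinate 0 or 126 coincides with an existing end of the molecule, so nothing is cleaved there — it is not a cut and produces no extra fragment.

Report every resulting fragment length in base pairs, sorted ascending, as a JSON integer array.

Scan for sites:
  EstIX CTACGC/6: at [0, 10, 20, 27, 33, 60, 84, 108] ⇒ [6, 16, 26, 33, 39, 66, 90, 114]
  TgoIV TGGGACA/0: at [41, 48, 66, 76] ⇒ [41, 48, 66, 76]

Pooled cuts: [6, 16, 26, 33, 39, 41, 48, 66, 76, 90, 114]

Fragments:
  [0,6): 6 bp
  [6,16): 10 bp
  [16,26): 10 bp
  [26,33): 7 bp
  [33,39): 6 bp
  [39,41): 2 bp
  [41,48): 7 bp
  [48,66): 18 bp
  [66,76): 10 bp
  [76,90): 14 bp
  [90,114): 24 bp
  [114,126): 12 bp

[2,6,6,7,7,10,10,10,12,14,18,24]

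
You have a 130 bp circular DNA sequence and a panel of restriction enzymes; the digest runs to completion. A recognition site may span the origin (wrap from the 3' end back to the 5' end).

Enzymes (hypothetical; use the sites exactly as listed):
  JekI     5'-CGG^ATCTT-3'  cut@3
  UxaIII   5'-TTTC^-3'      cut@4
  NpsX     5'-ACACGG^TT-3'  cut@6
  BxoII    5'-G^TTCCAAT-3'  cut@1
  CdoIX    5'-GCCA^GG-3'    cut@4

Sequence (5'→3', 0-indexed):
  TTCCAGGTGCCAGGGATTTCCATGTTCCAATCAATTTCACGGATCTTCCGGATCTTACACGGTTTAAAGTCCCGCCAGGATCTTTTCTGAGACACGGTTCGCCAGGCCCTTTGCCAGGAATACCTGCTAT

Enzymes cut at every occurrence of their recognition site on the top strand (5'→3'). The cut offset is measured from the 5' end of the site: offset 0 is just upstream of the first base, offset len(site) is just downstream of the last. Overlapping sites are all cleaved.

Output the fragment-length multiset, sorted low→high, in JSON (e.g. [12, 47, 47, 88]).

Site scan:
  JekI CGGATCTT/3: at [39, 48] ⇒ [42, 51]
  UxaIII TTTC/4: at [16, 34, 83, 129] ⇒ [3, 20, 38, 87]
  NpsX ACACGGTT/6: at [56, 91] ⇒ [62, 97]
  BxoII GTTCCAAT/1: at [23] ⇒ [24]
  CdoIX GCCAGG/4: at [8, 73, 100, 112] ⇒ [12, 77, 104, 116]

All cut coordinates (distinct, sorted): [3, 12, 20, 24, 38, 42, 51, 62, 77, 87, 97, 104, 116]

Fragments:
  3→12: 9 bp
  12→20: 8 bp
  20→24: 4 bp
  24→38: 14 bp
  38→42: 4 bp
  42→51: 9 bp
  51→62: 11 bp
  62→77: 15 bp
  77→87: 10 bp
  87→97: 10 bp
  97→104: 7 bp
  104→116: 12 bp
  116→3 (wrap): 130-116+3 = 17 bp

[4,4,7,8,9,9,10,10,11,12,14,15,17]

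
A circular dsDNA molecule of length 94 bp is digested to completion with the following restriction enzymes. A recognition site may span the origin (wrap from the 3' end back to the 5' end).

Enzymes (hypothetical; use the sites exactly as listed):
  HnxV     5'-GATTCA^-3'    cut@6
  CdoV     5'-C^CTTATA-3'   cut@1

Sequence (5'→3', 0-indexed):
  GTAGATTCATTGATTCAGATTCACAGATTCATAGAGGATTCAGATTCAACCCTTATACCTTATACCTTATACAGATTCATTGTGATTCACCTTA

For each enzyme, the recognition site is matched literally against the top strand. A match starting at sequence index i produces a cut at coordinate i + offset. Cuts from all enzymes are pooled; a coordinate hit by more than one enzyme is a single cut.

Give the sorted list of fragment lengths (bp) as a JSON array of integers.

[3,6,6,7,7,8,8,10,11,14,14]

Scan for sites:
  HnxV GATTCA/6: at [3, 11, 17, 25, 36, 42, 73, 83] ⇒ [9, 17, 23, 31, 42, 48, 79, 89]
  CdoV CCTTATA/1: at [50, 57, 64] ⇒ [51, 58, 65]

Pooled cuts: [9, 17, 23, 31, 42, 48, 51, 58, 65, 79, 89]

Fragments:
  9→17: 8 bp
  17→23: 6 bp
  23→31: 8 bp
  31→42: 11 bp
  42→48: 6 bp
  48→51: 3 bp
  51→58: 7 bp
  58→65: 7 bp
  65→79: 14 bp
  79→89: 10 bp
  89→9 (wrap): 94-89+9 = 14 bp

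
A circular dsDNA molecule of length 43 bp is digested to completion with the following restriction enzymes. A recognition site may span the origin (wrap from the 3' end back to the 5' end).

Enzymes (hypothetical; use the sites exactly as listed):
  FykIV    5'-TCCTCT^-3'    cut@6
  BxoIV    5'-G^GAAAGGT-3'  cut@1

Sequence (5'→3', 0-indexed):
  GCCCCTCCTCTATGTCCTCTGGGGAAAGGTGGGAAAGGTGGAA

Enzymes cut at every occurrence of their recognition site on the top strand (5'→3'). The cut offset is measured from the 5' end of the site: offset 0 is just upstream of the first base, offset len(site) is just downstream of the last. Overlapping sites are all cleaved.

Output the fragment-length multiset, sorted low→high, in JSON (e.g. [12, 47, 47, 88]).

[3,9,9,22]

Site scan:
  FykIV (TCCTCT, off=6): starts [5, 14] → cuts [11, 20]
  BxoIV (GGAAAGGT, off=1): starts [22, 31] → cuts [23, 32]

All cut coordinates (distinct, sorted): [11, 20, 23, 32]

Fragments:
  11→20: 9 bp
  20→23: 3 bp
  23→32: 9 bp
  32→11 (wrap): 43-32+11 = 22 bp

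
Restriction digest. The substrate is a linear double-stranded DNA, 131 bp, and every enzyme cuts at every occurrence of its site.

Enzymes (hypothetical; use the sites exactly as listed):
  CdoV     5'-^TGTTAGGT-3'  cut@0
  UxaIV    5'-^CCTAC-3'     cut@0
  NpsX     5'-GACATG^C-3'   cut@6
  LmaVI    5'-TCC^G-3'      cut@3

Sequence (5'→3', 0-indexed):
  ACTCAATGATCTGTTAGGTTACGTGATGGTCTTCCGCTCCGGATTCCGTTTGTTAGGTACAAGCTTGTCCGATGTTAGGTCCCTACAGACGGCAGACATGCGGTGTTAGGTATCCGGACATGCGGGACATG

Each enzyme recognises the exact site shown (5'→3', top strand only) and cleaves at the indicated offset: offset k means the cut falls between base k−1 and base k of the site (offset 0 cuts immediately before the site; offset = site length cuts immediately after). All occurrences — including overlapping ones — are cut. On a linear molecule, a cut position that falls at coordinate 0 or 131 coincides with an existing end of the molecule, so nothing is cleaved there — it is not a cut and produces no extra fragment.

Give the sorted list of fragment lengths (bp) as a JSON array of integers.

Per-enzyme occurrences:
  CdoV (TGTTAGGT, off=0): starts [11, 50, 72, 103] → cuts [11, 50, 72, 103]
  UxaIV (CCTAC, off=0): starts [81] → cuts [81]
  NpsX (GACATGC, off=6): starts [94, 116] → cuts [100, 122]
  LmaVI (TCCG, off=3): starts [32, 37, 44, 67, 112] → cuts [35, 40, 47, 70, 115]

All cut coordinates (distinct, sorted): [11, 35, 40, 47, 50, 70, 72, 81, 100, 103, 115, 122]

Fragment lengths:
  [0,11): 11 bp
  [11,35): 24 bp
  [35,40): 5 bp
  [40,47): 7 bp
  [47,50): 3 bp
  [50,70): 20 bp
  [70,72): 2 bp
  [72,81): 9 bp
  [81,100): 19 bp
  [100,103): 3 bp
  [103,115): 12 bp
  [115,122): 7 bp
  [122,131): 9 bp

[2,3,3,5,7,7,9,9,11,12,19,20,24]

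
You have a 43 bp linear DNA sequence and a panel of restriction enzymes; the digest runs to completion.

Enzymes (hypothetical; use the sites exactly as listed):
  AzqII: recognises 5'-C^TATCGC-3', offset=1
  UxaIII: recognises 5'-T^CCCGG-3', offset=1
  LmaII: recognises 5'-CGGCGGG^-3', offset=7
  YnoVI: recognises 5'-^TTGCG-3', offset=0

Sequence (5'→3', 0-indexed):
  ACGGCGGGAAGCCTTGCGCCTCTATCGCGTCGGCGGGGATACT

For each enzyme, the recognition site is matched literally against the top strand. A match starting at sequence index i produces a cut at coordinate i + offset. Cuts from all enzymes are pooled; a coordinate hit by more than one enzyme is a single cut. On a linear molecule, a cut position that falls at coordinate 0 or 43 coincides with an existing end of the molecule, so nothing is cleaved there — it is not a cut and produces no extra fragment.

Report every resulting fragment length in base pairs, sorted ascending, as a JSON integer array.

Scan for sites:
  AzqII (CTATCGC, off=1): starts [21] → cuts [22]
  UxaIII (TCCCGG, off=1): no sites
  LmaII (CGGCGGG, off=7): starts [1, 30] → cuts [8, 37]
  YnoVI (TTGCG, off=0): starts [13] → cuts [13]

All cut coordinates (distinct, sorted): [8, 13, 22, 37]

Fragments:
  [0,8): 8 bp
  [8,13): 5 bp
  [13,22): 9 bp
  [22,37): 15 bp
  [37,43): 6 bp

[5,6,8,9,15]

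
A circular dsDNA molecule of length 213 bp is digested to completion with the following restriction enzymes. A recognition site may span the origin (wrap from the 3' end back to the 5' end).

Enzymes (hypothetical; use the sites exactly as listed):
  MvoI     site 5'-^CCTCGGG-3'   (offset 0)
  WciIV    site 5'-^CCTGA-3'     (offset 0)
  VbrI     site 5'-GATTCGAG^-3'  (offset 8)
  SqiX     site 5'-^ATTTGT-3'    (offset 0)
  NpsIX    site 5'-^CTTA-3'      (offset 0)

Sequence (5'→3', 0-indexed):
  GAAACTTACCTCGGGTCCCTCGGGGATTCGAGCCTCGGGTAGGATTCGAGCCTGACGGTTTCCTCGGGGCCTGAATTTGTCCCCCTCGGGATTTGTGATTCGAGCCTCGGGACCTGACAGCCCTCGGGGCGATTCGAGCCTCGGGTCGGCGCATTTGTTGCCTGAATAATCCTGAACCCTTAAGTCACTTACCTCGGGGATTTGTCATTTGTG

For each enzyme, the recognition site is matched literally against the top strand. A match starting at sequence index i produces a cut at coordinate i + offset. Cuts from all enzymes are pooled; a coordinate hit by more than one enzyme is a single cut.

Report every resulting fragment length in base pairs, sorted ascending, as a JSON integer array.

[4,4,5,7,7,8,8,8,8,8,9,9,9,9,10,11,11,14,14,15,17,18]

Site scan:
  MvoI (CCTCGGG, off=0): starts [8, 17, 32, 61, 83, 104, 121, 138, 191] → cuts [8, 17, 32, 61, 83, 104, 121, 138, 191]
  WciIV (CCTGA, off=0): starts [50, 69, 112, 160, 170] → cuts [50, 69, 112, 160, 170]
  VbrI (GATTCGAG, off=8): starts [24, 42, 96, 130] → cuts [32, 50, 104, 138]
  SqiX (ATTTGT, off=0): starts [74, 90, 152, 199, 206] → cuts [74, 90, 152, 199, 206]
  NpsIX (CTTA, off=0): starts [4, 178, 187] → cuts [4, 178, 187]

Pooled cuts: [4, 8, 17, 32, 50, 61, 69, 74, 83, 90, 104, 112, 121, 138, 152, 160, 170, 178, 187, 191, 199, 206]

Fragments:
  4→8: 4 bp
  8→17: 9 bp
  17→32: 15 bp
  32→50: 18 bp
  50→61: 11 bp
  61→69: 8 bp
  69→74: 5 bp
  74→83: 9 bp
  83→90: 7 bp
  90→104: 14 bp
  104→112: 8 bp
  112→121: 9 bp
  121→138: 17 bp
  138→152: 14 bp
  152→160: 8 bp
  160→170: 10 bp
  170→178: 8 bp
  178→187: 9 bp
  187→191: 4 bp
  191→199: 8 bp
  199→206: 7 bp
  206→4 (wrap): 213-206+4 = 11 bp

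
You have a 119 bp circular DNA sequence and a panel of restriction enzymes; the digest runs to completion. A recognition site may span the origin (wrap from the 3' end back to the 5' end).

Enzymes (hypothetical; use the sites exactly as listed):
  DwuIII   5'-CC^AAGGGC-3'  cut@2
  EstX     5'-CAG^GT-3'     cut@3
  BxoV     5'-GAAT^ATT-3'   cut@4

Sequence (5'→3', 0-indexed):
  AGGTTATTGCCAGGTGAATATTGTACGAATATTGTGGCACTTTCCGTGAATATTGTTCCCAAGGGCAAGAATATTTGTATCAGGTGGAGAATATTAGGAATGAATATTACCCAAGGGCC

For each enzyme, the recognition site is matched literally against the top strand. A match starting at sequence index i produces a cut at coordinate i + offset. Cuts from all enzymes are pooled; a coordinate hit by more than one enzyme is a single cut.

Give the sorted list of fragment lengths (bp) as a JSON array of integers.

Scan for sites:
  DwuIII CCAAGGGC/2: at [58, 110] ⇒ [60, 112]
  EstX CAGGT/3: at [10, 80, 118] ⇒ [2, 13, 83]
  BxoV GAATATT/4: at [15, 26, 47, 68, 88, 101] ⇒ [19, 30, 51, 72, 92, 105]

All cut coordinates (distinct, sorted): [2, 13, 19, 30, 51, 60, 72, 83, 92, 105, 112]

Fragment lengths:
  2→13: 11 bp
  13→19: 6 bp
  19→30: 11 bp
  30→51: 21 bp
  51→60: 9 bp
  60→72: 12 bp
  72→83: 11 bp
  83→92: 9 bp
  92→105: 13 bp
  105→112: 7 bp
  112→2 (wrap): 119-112+2 = 9 bp

[6,7,9,9,9,11,11,11,12,13,21]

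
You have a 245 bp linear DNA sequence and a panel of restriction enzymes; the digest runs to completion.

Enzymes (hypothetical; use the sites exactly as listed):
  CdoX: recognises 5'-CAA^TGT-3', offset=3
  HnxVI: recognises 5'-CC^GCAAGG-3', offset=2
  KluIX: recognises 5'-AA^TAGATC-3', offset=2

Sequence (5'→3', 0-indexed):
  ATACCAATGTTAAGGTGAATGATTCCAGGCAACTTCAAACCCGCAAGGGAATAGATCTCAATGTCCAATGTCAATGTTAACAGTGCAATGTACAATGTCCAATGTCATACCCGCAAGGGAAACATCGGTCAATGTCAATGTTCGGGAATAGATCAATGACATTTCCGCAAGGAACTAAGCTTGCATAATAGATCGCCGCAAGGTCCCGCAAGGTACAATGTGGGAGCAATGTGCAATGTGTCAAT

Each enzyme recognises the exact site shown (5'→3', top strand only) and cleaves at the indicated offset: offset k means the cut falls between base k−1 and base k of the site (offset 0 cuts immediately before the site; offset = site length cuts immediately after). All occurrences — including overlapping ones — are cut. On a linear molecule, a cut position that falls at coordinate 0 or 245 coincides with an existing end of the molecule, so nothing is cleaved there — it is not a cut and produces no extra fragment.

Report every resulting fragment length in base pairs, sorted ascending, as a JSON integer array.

Scan for sites:
  CdoX CAATGT/3: at [4, 58, 65, 71, 85, 92, 99, 129, 135, 215, 226, 233] ⇒ [7, 61, 68, 74, 88, 95, 102, 132, 138, 218, 229, 236]
  HnxVI CCGCAAGG/2: at [40, 110, 164, 195, 205] ⇒ [42, 112, 166, 197, 207]
  KluIX AATAGATC/2: at [49, 146, 186] ⇒ [51, 148, 188]

Pooled cuts: [7, 42, 51, 61, 68, 74, 88, 95, 102, 112, 132, 138, 148, 166, 188, 197, 207, 218, 229, 236]

Fragments:
  [0,7): 7 bp
  [7,42): 35 bp
  [42,51): 9 bp
  [51,61): 10 bp
  [61,68): 7 bp
  [68,74): 6 bp
  [74,88): 14 bp
  [88,95): 7 bp
  [95,102): 7 bp
  [102,112): 10 bp
  [112,132): 20 bp
  [132,138): 6 bp
  [138,148): 10 bp
  [148,166): 18 bp
  [166,188): 22 bp
  [188,197): 9 bp
  [197,207): 10 bp
  [207,218): 11 bp
  [218,229): 11 bp
  [229,236): 7 bp
  [236,245): 9 bp

[6,6,7,7,7,7,7,9,9,9,10,10,10,10,11,11,14,18,20,22,35]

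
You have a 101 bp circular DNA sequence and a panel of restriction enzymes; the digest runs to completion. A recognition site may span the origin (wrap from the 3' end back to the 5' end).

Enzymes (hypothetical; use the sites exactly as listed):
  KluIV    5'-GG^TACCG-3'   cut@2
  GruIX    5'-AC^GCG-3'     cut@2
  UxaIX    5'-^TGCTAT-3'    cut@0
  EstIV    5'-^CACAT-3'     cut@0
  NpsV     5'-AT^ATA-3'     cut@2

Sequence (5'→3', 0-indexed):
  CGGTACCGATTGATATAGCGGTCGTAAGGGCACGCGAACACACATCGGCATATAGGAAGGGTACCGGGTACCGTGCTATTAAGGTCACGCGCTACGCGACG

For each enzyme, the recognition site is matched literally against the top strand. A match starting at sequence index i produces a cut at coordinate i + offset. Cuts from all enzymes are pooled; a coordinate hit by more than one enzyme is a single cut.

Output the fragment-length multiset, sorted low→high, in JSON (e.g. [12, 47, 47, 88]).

Scan for sites:
  KluIV (GGTACCG, off=2): starts [1, 59, 66] → cuts [3, 61, 68]
  GruIX (ACGCG, off=2): starts [31, 86, 93, 98] → cuts [33, 88, 95, 100]
  UxaIX (TGCTAT, off=0): starts [73] → cuts [73]
  EstIV (CACAT, off=0): starts [40] → cuts [40]
  NpsV (ATATA, off=2): starts [12, 49] → cuts [14, 51]

Pooled cuts: [3, 14, 33, 40, 51, 61, 68, 73, 88, 95, 100]

Fragment lengths:
  3→14: 11 bp
  14→33: 19 bp
  33→40: 7 bp
  40→51: 11 bp
  51→61: 10 bp
  61→68: 7 bp
  68→73: 5 bp
  73→88: 15 bp
  88→95: 7 bp
  95→100: 5 bp
  100→3 (wrap): 101-100+3 = 4 bp

[4,5,5,7,7,7,10,11,11,15,19]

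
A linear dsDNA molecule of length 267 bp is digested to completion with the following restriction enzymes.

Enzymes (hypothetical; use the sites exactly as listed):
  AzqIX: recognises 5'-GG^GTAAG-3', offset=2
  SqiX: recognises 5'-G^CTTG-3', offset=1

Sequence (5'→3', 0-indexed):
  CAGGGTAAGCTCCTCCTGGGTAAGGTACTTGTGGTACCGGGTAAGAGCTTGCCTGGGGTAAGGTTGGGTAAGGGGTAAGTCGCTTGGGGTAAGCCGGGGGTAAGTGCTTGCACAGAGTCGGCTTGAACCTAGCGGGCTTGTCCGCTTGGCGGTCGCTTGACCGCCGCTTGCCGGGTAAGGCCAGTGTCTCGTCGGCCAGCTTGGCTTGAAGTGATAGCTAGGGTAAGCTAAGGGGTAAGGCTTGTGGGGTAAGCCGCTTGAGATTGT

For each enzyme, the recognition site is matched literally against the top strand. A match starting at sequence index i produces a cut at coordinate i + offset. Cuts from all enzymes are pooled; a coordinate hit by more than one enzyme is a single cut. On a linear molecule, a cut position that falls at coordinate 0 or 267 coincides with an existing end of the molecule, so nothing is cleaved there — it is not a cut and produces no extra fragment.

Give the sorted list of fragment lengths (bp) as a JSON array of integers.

[4,5,6,6,7,7,7,8,8,8,8,8,10,10,11,11,11,11,12,15,15,15,18,21,25]

Site scan:
  AzqIX (GGGTAAG, off=2): starts [2, 17, 38, 55, 65, 72, 86, 97, 172, 220, 232, 246] → cuts [4, 19, 40, 57, 67, 74, 88, 99, 174, 222, 234, 248]
  SqiX (GCTTG, off=1): starts [46, 81, 105, 120, 135, 143, 154, 165, 198, 203, 239, 255] → cuts [47, 82, 106, 121, 136, 144, 155, 166, 199, 204, 240, 256]

All cut coordinates (distinct, sorted): [4, 19, 40, 47, 57, 67, 74, 82, 88, 99, 106, 121, 136, 144, 155, 166, 174, 199, 204, 222, 234, 240, 248, 256]

Fragment lengths:
  [0,4): 4 bp
  [4,19): 15 bp
  [19,40): 21 bp
  [40,47): 7 bp
  [47,57): 10 bp
  [57,67): 10 bp
  [67,74): 7 bp
  [74,82): 8 bp
  [82,88): 6 bp
  [88,99): 11 bp
  [99,106): 7 bp
  [106,121): 15 bp
  [121,136): 15 bp
  [136,144): 8 bp
  [144,155): 11 bp
  [155,166): 11 bp
  [166,174): 8 bp
  [174,199): 25 bp
  [199,204): 5 bp
  [204,222): 18 bp
  [222,234): 12 bp
  [234,240): 6 bp
  [240,248): 8 bp
  [248,256): 8 bp
  [256,267): 11 bp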